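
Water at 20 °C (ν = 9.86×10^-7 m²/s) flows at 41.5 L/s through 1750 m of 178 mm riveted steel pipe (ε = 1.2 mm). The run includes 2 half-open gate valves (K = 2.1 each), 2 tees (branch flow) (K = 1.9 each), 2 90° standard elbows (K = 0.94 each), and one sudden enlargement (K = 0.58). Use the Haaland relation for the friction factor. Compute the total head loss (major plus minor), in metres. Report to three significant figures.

V = 4Q/(πD²) = 1.668 m/s; V²/2g = 0.1418 m
Re = 3.01×10^5, ε/D = 0.00674 → f = 0.03362 (Haaland)
Major: h_f = f(L/D)·V²/2g = 0.03362·9831·0.1418 = 46.85 m
Minor: ΣK = 10.5; h_m = ΣK·V²/2g = 1.483 m
Total H_L = 46.85 + 1.483 = 48.34 m

H_L ≈ 48.3 m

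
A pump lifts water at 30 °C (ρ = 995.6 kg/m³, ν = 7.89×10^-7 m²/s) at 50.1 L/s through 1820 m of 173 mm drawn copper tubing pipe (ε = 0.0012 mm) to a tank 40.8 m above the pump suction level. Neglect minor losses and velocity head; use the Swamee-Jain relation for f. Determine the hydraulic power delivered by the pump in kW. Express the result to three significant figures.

V = 4Q/(πD²) = 2.131 m/s; Re = 4.67×10^5; ε/D = 6.94×10^-6; f = 0.01336
h_f = f(L/D)V²/2g = 32.54 m
Total head H = z + h_f = 40.8 + 32.54 = 73.34 m
P_hyd = ρgQH = 995.6·9.81·0.0501·73.34 = 35.89 kW

P_hyd ≈ 35.9 kW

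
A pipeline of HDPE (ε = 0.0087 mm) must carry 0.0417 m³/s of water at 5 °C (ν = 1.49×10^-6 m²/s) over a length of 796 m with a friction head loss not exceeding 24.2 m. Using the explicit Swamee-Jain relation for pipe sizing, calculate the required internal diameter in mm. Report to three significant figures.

Swamee-Jain (Type III): D = 0.66·[ε^1.25·(LQ²/(gh_f))^4.75 + ν·Q^9.4·(L/(gh_f))^5.2]^0.04
LQ²/(gh_f) = 0.005830; L/(gh_f) = 3.353
Term 1 = ε^1.25·(…)^4.75 = 1.15×10^-17; Term 2 = ν·Q^9.4·(…)^5.2 = 8.60×10^-17
D = 0.66·(1.15×10^-17 + 8.60×10^-17)^0.04 = 0.1510 m = 151 mm
Check: V = 2.33 m/s, Re = 2.36×10^5, f = 0.01560, h_f = 22.7 m ≈ 24.2 m ✓

D ≈ 151 mm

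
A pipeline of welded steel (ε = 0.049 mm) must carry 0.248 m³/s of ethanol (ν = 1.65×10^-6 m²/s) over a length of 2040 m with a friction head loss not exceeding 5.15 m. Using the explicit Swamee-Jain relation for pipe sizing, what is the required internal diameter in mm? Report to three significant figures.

D ≈ 502 mm

Swamee-Jain (Type III): D = 0.66·[ε^1.25·(LQ²/(gh_f))^4.75 + ν·Q^9.4·(L/(gh_f))^5.2]^0.04
LQ²/(gh_f) = 2.483; L/(gh_f) = 40.38
Term 1 = ε^1.25·(…)^4.75 = 3.09×10^-4; Term 2 = ν·Q^9.4·(…)^5.2 = 7.54×10^-4
D = 0.66·(3.09×10^-4 + 7.54×10^-4)^0.04 = 0.5019 m = 502 mm
Check: V = 1.25 m/s, Re = 3.81×10^5, f = 0.01493, h_f = 4.86 m ≈ 5.15 m ✓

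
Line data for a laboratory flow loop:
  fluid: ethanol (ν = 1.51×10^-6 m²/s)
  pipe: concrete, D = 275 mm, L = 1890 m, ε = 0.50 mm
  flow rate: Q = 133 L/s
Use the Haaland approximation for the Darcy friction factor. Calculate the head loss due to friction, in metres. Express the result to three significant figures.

V = 4Q/(πD²) = 4·0.133/(π·0.275²) = 2.239 m/s
Re = VD/ν = 2.239·0.275/1.51×10^-6 = 4.08×10^5 → turbulent
ε/D = 0.50/275 = 0.00182
Haaland: f = 0.02330
h_f = f(L/D)V²/(2g) = 0.02330·(1890/0.275)·2.239²/(2·9.81) = 40.93 m

h_f ≈ 40.9 m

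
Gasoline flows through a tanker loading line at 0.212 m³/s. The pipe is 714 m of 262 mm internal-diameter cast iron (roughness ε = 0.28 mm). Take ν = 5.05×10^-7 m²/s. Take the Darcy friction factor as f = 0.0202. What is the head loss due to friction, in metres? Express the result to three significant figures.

h_f ≈ 43.4 m

V = 4Q/(πD²) = 4·0.212/(π·0.262²) = 3.932 m/s
h_f = f(L/D)V²/(2g) = 0.02020·(714/0.262)·3.932²/(2·9.81) = 43.38 m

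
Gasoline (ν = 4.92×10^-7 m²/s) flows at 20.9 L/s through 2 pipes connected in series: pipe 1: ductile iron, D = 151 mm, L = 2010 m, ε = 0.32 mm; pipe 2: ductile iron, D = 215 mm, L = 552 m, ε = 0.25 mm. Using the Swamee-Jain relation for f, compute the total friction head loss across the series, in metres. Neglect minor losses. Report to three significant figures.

H ≈ 23.5 m

Pipe 1: V = 1.167 m/s, Re = 3.58×10^5, ε/D = 0.00212, f = 0.02441, h_1 = f(L/D)V²/2g = 22.56 m
Pipe 2: V = 0.5757 m/s, Re = 2.52×10^5, ε/D = 0.00116, f = 0.02156, h_2 = f(L/D)V²/2g = 0.9350 m
Series → Q common, losses add: H = Σh = 23.49 m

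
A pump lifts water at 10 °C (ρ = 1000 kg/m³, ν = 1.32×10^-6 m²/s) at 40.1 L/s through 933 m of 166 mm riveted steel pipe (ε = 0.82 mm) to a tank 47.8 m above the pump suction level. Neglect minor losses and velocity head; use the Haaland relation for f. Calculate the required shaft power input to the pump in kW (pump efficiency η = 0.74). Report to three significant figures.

P_shaft ≈ 41.5 kW

V = 4Q/(πD²) = 1.853 m/s; Re = 2.33×10^5; ε/D = 0.00494; f = 0.03069
h_f = f(L/D)V²/2g = 30.18 m
Total head H = z + h_f = 47.8 + 30.18 = 77.98 m
P_hyd = ρgQH = 1000·9.81·0.0401·77.98 = 30.68 kW
P_shaft = P_hyd/η = 30.68/0.74 = 41.46 kW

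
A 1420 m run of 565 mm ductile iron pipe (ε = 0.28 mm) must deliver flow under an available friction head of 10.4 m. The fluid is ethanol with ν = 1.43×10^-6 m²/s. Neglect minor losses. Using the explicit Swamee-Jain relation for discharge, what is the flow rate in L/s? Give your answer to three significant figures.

Swamee-Jain (Type II): Q = -0.965·√(gD⁵h_f/L)·ln[ε/(3.7D) + √(3.17ν²L/(gD³h_f))]
√(gD⁵h_f/L) = √(9.81·0.565⁵·10.4/1420) = 0.06432
ε/(3.7D) = 1.34×10^-4; √(3.17ν²L/(gD³h_f)) = 2.24×10^-5
Q = -0.965·0.06432·ln(1.563×10^-4) = 0.5439 m³/s
Check: V = 2.17 m/s, Re = 8.57×10^5, f = 0.01736, h_f = 10.5 m ≈ 10.4 m ✓

Q ≈ 544 L/s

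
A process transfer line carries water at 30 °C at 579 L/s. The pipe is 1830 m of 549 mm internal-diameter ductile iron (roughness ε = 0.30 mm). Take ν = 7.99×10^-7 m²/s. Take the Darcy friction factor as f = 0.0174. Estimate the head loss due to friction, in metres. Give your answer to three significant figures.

V = 4Q/(πD²) = 4·0.579/(π·0.549²) = 2.446 m/s
h_f = f(L/D)V²/(2g) = 0.01740·(1830/0.549)·2.446²/(2·9.81) = 17.69 m

h_f ≈ 17.7 m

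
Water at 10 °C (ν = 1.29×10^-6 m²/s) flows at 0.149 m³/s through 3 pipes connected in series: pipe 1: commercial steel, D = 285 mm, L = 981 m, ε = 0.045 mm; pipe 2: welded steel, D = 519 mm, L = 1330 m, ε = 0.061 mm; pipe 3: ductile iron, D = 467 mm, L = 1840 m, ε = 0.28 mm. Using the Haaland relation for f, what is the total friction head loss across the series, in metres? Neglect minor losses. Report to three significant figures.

Pipe 1: V = 2.336 m/s, Re = 5.16×10^5, ε/D = 1.58×10^-4, f = 0.01484, h_1 = f(L/D)V²/2g = 14.20 m
Pipe 2: V = 0.7043 m/s, Re = 2.83×10^5, ε/D = 1.18×10^-4, f = 0.01550, h_2 = f(L/D)V²/2g = 1.004 m
Pipe 3: V = 0.8699 m/s, Re = 3.15×10^5, ε/D = 6.00×10^-4, f = 0.01858, h_3 = f(L/D)V²/2g = 2.823 m
Series → Q common, losses add: H = Σh = 18.03 m

H ≈ 18.0 m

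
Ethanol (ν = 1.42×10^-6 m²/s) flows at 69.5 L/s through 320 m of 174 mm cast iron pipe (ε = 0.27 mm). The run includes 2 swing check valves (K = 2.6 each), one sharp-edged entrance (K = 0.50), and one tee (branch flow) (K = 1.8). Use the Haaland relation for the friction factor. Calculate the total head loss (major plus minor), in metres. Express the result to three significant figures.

V = 4Q/(πD²) = 2.923 m/s; V²/2g = 0.4354 m
Re = 3.58×10^5, ε/D = 0.00155 → f = 0.02249 (Haaland)
Major: h_f = f(L/D)·V²/2g = 0.02249·1839·0.4354 = 18.01 m
Minor: ΣK = 7.50; h_m = ΣK·V²/2g = 3.266 m
Total H_L = 18.01 + 3.266 = 21.28 m

H_L ≈ 21.3 m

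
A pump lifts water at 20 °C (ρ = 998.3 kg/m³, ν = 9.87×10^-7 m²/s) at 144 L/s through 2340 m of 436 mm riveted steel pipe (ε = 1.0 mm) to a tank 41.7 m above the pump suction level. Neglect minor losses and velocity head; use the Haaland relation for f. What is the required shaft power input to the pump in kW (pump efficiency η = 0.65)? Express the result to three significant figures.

V = 4Q/(πD²) = 0.9645 m/s; Re = 4.26×10^5; ε/D = 0.00229; f = 0.02469
h_f = f(L/D)V²/2g = 6.283 m
Total head H = z + h_f = 41.7 + 6.283 = 47.98 m
P_hyd = ρgQH = 998.3·9.81·0.144·47.98 = 67.67 kW
P_shaft = P_hyd/η = 67.67/0.65 = 104.1 kW

P_shaft ≈ 104 kW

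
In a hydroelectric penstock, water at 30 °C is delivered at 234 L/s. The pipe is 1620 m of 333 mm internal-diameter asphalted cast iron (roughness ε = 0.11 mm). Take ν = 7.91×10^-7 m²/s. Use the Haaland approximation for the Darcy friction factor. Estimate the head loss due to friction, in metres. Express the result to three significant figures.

h_f ≈ 28.3 m

V = 4Q/(πD²) = 4·0.234/(π·0.333²) = 2.687 m/s
Re = VD/ν = 2.687·0.333/7.91×10^-7 = 1.13×10^6 → turbulent
ε/D = 0.11/333 = 3.30×10^-4
Haaland: f = 0.01581
h_f = f(L/D)V²/(2g) = 0.01581·(1620/0.333)·2.687²/(2·9.81) = 28.29 m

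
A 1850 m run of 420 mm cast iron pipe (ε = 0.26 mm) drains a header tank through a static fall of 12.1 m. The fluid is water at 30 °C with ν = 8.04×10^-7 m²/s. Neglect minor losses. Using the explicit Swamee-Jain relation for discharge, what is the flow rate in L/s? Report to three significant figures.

Swamee-Jain (Type II): Q = -0.965·√(gD⁵h_f/L)·ln[ε/(3.7D) + √(3.17ν²L/(gD³h_f))]
√(gD⁵h_f/L) = √(9.81·0.420⁵·12.1/1850) = 0.02896
ε/(3.7D) = 1.67×10^-4; √(3.17ν²L/(gD³h_f)) = 2.08×10^-5
Q = -0.965·0.02896·ln(1.881×10^-4) = 0.2397 m³/s
Check: V = 1.73 m/s, Re = 9.04×10^5, f = 0.01811, h_f = 12.2 m ≈ 12.1 m ✓

Q ≈ 240 L/s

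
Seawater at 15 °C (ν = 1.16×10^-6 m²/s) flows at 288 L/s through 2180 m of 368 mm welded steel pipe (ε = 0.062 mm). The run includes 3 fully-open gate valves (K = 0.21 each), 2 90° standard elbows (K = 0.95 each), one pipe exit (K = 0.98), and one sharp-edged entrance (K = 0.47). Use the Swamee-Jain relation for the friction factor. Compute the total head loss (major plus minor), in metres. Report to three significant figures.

V = 4Q/(πD²) = 2.708 m/s; V²/2g = 0.3737 m
Re = 8.59×10^5, ε/D = 1.68×10^-4 → f = 0.01456 (Swamee-Jain)
Major: h_f = f(L/D)·V²/2g = 0.01456·5924·0.3737 = 32.22 m
Minor: ΣK = 3.98; h_m = ΣK·V²/2g = 1.487 m
Total H_L = 32.22 + 1.487 = 33.71 m

H_L ≈ 33.7 m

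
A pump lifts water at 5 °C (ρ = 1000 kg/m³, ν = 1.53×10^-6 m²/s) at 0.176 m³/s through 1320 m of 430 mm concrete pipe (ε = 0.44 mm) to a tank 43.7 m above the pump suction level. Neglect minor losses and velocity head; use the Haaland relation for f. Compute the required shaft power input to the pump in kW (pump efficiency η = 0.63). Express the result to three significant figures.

P_shaft ≈ 133 kW

V = 4Q/(πD²) = 1.212 m/s; Re = 3.41×10^5; ε/D = 0.00102; f = 0.02053
h_f = f(L/D)V²/2g = 4.717 m
Total head H = z + h_f = 43.7 + 4.717 = 48.42 m
P_hyd = ρgQH = 1000·9.81·0.176·48.42 = 83.60 kW
P_shaft = P_hyd/η = 83.60/0.63 = 132.7 kW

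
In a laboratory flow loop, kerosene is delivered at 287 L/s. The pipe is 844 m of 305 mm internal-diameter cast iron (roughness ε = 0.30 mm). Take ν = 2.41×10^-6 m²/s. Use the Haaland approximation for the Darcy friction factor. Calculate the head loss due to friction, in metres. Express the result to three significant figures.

V = 4Q/(πD²) = 4·0.287/(π·0.305²) = 3.928 m/s
Re = VD/ν = 3.928·0.305/2.41×10^-6 = 4.97×10^5 → turbulent
ε/D = 0.30/305 = 9.84×10^-4
Haaland: f = 0.02013
h_f = f(L/D)V²/(2g) = 0.02013·(844/0.305)·3.928²/(2·9.81) = 43.80 m

h_f ≈ 43.8 m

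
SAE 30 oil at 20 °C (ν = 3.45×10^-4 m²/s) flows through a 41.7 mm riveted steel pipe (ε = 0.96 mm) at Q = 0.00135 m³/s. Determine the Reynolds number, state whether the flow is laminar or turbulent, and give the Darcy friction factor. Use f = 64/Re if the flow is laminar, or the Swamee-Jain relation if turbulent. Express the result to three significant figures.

Re ≈ 119; laminar; f = 64/Re ≈ 0.536

V = 4Q/(πD²) = 0.9885 m/s
Re = VD/ν = 0.9885·0.0417/3.45×10^-4 = 119
Re < 2300 → laminar → f = 64/Re = 0.5357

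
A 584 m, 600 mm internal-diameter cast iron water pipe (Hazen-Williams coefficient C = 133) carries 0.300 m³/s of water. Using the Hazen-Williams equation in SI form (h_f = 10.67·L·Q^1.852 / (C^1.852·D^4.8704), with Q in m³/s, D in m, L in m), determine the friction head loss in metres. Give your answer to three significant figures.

h_f ≈ 0.940 m

h_f = 10.67·584·0.300^1.852 / (133^1.852·0.600^4.8704) = 0.9404 m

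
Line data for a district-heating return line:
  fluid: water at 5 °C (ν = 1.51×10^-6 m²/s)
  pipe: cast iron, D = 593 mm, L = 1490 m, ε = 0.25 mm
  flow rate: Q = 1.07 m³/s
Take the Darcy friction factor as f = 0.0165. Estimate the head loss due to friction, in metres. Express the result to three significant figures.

V = 4Q/(πD²) = 4·1.07/(π·0.593²) = 3.874 m/s
h_f = f(L/D)V²/(2g) = 0.01650·(1490/0.593)·3.874²/(2·9.81) = 31.72 m

h_f ≈ 31.7 m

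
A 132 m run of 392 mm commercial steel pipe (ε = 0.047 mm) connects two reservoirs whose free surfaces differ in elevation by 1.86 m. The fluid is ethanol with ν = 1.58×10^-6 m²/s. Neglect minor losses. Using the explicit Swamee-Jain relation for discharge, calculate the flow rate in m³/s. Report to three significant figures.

Swamee-Jain (Type II): Q = -0.965·√(gD⁵h_f/L)·ln[ε/(3.7D) + √(3.17ν²L/(gD³h_f))]
√(gD⁵h_f/L) = √(9.81·0.392⁵·1.86/132) = 0.03577
ε/(3.7D) = 3.24×10^-5; √(3.17ν²L/(gD³h_f)) = 3.08×10^-5
Q = -0.965·0.03577·ln(6.323×10^-5) = 0.3337 m³/s
Check: V = 2.77 m/s, Re = 6.86×10^5, f = 0.01424, h_f = 1.87 m ≈ 1.86 m ✓

Q ≈ 0.334 m³/s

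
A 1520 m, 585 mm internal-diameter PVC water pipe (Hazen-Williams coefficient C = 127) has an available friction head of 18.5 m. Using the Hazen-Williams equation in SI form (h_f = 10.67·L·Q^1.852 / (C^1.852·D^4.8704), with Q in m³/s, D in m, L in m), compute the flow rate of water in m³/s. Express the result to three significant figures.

Q ≈ 0.799 m³/s

Rearranging: Q = [h_f·C^1.852·D^4.8704 / (10.67·L)]^(1/1.852)
Q = [18.5·127^1.852·0.585^4.8704 / (10.67·1520)]^0.540 = 0.7988 m³/s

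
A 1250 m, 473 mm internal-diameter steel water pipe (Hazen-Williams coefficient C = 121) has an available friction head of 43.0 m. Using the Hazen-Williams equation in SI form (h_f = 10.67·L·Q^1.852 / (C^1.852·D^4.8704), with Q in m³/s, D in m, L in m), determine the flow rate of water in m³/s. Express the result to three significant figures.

Rearranging: Q = [h_f·C^1.852·D^4.8704 / (10.67·L)]^(1/1.852)
Q = [43.0·121^1.852·0.473^4.8704 / (10.67·1250)]^0.540 = 0.7627 m³/s

Q ≈ 0.763 m³/s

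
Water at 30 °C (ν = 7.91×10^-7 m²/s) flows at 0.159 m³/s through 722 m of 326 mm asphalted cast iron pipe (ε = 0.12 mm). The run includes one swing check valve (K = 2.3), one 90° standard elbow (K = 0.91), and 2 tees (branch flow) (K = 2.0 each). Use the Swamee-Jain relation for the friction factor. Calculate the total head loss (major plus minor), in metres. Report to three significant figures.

H_L ≈ 8.09 m

V = 4Q/(πD²) = 1.905 m/s; V²/2g = 0.1849 m
Re = 7.85×10^5, ε/D = 3.68×10^-4 → f = 0.01649 (Swamee-Jain)
Major: h_f = f(L/D)·V²/2g = 0.01649·2215·0.1849 = 6.756 m
Minor: ΣK = 7.21; h_m = ΣK·V²/2g = 1.333 m
Total H_L = 6.756 + 1.333 = 8.090 m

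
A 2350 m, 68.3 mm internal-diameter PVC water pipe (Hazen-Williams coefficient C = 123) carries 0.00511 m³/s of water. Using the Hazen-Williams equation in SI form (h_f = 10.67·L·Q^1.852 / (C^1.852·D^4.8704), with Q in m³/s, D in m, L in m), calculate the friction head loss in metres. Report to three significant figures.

h_f = 10.67·2350·0.00511^1.852 / (123^1.852·0.0683^4.8704) = 91.53 m

h_f ≈ 91.5 m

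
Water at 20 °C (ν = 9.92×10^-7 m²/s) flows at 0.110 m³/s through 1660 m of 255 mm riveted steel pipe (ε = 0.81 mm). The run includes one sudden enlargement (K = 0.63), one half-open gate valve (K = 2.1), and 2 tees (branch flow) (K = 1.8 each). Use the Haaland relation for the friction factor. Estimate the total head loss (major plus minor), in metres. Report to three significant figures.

H_L ≈ 42.8 m

V = 4Q/(πD²) = 2.154 m/s; V²/2g = 0.2365 m
Re = 5.54×10^5, ε/D = 0.00318 → f = 0.02686 (Haaland)
Major: h_f = f(L/D)·V²/2g = 0.02686·6510·0.2365 = 41.34 m
Minor: ΣK = 6.33; h_m = ΣK·V²/2g = 1.497 m
Total H_L = 41.34 + 1.497 = 42.84 m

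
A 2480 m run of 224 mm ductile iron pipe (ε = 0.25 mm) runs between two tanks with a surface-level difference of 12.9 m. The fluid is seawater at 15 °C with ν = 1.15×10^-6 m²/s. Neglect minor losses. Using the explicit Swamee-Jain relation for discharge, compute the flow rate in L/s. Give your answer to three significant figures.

Q ≈ 40.7 L/s

Swamee-Jain (Type II): Q = -0.965·√(gD⁵h_f/L)·ln[ε/(3.7D) + √(3.17ν²L/(gD³h_f))]
√(gD⁵h_f/L) = √(9.81·0.224⁵·12.9/2480) = 0.005364
ε/(3.7D) = 3.02×10^-4; √(3.17ν²L/(gD³h_f)) = 8.55×10^-5
Q = -0.965·0.005364·ln(3.871×10^-4) = 0.04067 m³/s
Check: V = 1.03 m/s, Re = 2.01×10^5, f = 0.02163, h_f = 13.0 m ≈ 12.9 m ✓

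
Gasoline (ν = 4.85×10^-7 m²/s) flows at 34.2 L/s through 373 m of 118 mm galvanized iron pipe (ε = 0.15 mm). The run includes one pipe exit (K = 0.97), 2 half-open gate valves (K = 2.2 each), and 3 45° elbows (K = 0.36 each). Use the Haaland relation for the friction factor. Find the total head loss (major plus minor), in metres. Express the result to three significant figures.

V = 4Q/(πD²) = 3.127 m/s; V²/2g = 0.4985 m
Re = 7.61×10^5, ε/D = 0.00127 → f = 0.02117 (Haaland)
Major: h_f = f(L/D)·V²/2g = 0.02117·3161·0.4985 = 33.36 m
Minor: ΣK = 6.45; h_m = ΣK·V²/2g = 3.215 m
Total H_L = 33.36 + 3.215 = 36.57 m

H_L ≈ 36.6 m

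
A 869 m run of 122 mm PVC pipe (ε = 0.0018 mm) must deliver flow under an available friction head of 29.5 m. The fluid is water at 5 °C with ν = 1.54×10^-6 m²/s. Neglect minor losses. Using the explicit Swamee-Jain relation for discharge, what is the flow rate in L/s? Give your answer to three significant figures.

Q ≈ 26.2 L/s

Swamee-Jain (Type II): Q = -0.965·√(gD⁵h_f/L)·ln[ε/(3.7D) + √(3.17ν²L/(gD³h_f))]
√(gD⁵h_f/L) = √(9.81·0.122⁵·29.5/869) = 0.003000
ε/(3.7D) = 3.99×10^-6; √(3.17ν²L/(gD³h_f)) = 1.12×10^-4
Q = -0.965·0.003000·ln(1.155×10^-4) = 0.02625 m³/s
Check: V = 2.25 m/s, Re = 1.78×10^5, f = 0.01602, h_f = 29.3 m ≈ 29.5 m ✓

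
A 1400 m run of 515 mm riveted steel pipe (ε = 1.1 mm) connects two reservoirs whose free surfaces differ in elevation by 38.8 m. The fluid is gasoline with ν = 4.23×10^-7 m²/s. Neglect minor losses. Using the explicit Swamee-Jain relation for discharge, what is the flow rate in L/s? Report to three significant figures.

Swamee-Jain (Type II): Q = -0.965·√(gD⁵h_f/L)·ln[ε/(3.7D) + √(3.17ν²L/(gD³h_f))]
√(gD⁵h_f/L) = √(9.81·0.515⁵·38.8/1400) = 0.09924
ε/(3.7D) = 5.77×10^-4; √(3.17ν²L/(gD³h_f)) = 3.91×10^-6
Q = -0.965·0.09924·ln(5.812×10^-4) = 0.7135 m³/s
Check: V = 3.43 m/s, Re = 4.17×10^6, f = 0.02391, h_f = 38.9 m ≈ 38.8 m ✓

Q ≈ 714 L/s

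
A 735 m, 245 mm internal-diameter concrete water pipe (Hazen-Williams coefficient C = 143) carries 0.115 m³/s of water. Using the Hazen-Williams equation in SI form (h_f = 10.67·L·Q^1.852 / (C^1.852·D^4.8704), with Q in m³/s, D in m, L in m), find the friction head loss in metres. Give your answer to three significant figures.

h_f = 10.67·735·0.115^1.852 / (143^1.852·0.245^4.8704) = 13.75 m

h_f ≈ 13.7 m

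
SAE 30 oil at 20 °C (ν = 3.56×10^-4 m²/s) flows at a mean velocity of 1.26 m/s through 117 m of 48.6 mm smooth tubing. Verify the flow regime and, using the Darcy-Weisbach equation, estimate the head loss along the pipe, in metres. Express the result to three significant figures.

h_f ≈ 72.5 m

Re = VD/ν = 1.26·0.04860/3.56×10^-4 = 172 → laminar (Re < 2300)
f = 64/Re = 0.3721
h_f = f(L/D)V²/(2g) = 0.3721·(117/0.04860)·1.26²/(2·9.81) = 72.48 m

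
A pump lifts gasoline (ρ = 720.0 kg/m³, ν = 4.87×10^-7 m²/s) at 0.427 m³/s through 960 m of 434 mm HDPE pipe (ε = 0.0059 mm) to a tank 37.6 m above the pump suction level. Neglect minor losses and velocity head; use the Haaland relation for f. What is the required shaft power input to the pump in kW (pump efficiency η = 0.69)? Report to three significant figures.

V = 4Q/(πD²) = 2.886 m/s; Re = 2.57×10^6; ε/D = 1.36×10^-5; f = 0.01042
h_f = f(L/D)V²/2g = 9.787 m
Total head H = z + h_f = 37.6 + 9.787 = 47.39 m
P_hyd = ρgQH = 720.0·9.81·0.427·47.39 = 142.9 kW
P_shaft = P_hyd/η = 142.9/0.69 = 207.1 kW

P_shaft ≈ 207 kW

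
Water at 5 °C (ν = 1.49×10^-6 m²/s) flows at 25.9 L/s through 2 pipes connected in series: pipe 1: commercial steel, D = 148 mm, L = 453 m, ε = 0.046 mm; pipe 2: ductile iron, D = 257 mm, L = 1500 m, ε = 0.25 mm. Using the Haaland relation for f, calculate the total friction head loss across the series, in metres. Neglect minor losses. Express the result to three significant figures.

H ≈ 8.08 m

Pipe 1: V = 1.506 m/s, Re = 1.50×10^5, ε/D = 3.11×10^-4, f = 0.01819, h_1 = f(L/D)V²/2g = 6.433 m
Pipe 2: V = 0.4993 m/s, Re = 8.61×10^4, ε/D = 9.73×10^-4, f = 0.02219, h_2 = f(L/D)V²/2g = 1.645 m
Series → Q common, losses add: H = Σh = 8.078 m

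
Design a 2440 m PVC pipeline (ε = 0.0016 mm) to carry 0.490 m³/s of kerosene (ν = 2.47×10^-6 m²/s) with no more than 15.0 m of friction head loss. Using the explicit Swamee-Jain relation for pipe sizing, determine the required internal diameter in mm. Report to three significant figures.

Swamee-Jain (Type III): D = 0.66·[ε^1.25·(LQ²/(gh_f))^4.75 + ν·Q^9.4·(L/(gh_f))^5.2]^0.04
LQ²/(gh_f) = 3.981; L/(gh_f) = 16.58
Term 1 = ε^1.25·(…)^4.75 = 4.03×10^-5; Term 2 = ν·Q^9.4·(…)^5.2 = 0.00665
D = 0.66·(4.03×10^-5 + 0.00665)^0.04 = 0.5402 m = 540 mm
Check: V = 2.14 m/s, Re = 4.68×10^5, f = 0.01330, h_f = 14.0 m ≈ 15.0 m ✓

D ≈ 540 mm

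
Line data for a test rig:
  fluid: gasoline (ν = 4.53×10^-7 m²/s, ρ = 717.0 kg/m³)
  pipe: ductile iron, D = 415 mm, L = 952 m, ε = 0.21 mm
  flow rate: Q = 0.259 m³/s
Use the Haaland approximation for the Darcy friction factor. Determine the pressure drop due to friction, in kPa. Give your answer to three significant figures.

V = 4Q/(πD²) = 4·0.259/(π·0.415²) = 1.915 m/s
Re = VD/ν = 1.915·0.415/4.53×10^-7 = 1.75×10^6 → turbulent
ε/D = 0.21/415 = 5.06×10^-4
Haaland: f = 0.01703
h_f = f(L/D)V²/(2g) = 0.01703·(952/0.415)·1.915²/(2·9.81) = 7.301 m
Δp = ρg·h_f = 717.0·9.81·7.301 = 51.35 kPa

Δp ≈ 51.4 kPa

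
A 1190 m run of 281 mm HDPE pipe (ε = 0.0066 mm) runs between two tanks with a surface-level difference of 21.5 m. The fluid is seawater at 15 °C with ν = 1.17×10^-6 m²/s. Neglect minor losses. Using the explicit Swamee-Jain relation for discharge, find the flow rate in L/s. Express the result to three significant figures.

Q ≈ 172 L/s

Swamee-Jain (Type II): Q = -0.965·√(gD⁵h_f/L)·ln[ε/(3.7D) + √(3.17ν²L/(gD³h_f))]
√(gD⁵h_f/L) = √(9.81·0.281⁵·21.5/1190) = 0.01762
ε/(3.7D) = 6.35×10^-6; √(3.17ν²L/(gD³h_f)) = 3.32×10^-5
Q = -0.965·0.01762·ln(3.957×10^-5) = 0.1724 m³/s
Check: V = 2.78 m/s, Re = 6.68×10^5, f = 0.01288, h_f = 21.5 m ≈ 21.5 m ✓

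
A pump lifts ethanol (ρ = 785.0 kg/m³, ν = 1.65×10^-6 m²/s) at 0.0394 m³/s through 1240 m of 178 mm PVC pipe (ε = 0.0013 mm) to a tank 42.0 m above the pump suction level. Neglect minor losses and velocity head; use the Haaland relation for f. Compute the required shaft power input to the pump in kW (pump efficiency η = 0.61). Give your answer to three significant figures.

V = 4Q/(πD²) = 1.583 m/s; Re = 1.71×10^5; ε/D = 7.30×10^-6; f = 0.01602
h_f = f(L/D)V²/2g = 14.26 m
Total head H = z + h_f = 42.0 + 14.26 = 56.26 m
P_hyd = ρgQH = 785.0·9.81·0.0394·56.26 = 17.07 kW
P_shaft = P_hyd/η = 17.07/0.61 = 27.99 kW

P_shaft ≈ 28.0 kW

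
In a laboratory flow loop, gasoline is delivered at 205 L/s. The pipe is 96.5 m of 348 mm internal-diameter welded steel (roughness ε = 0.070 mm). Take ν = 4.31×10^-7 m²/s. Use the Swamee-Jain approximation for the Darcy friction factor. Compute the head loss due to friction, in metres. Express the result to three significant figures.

h_f ≈ 0.946 m

V = 4Q/(πD²) = 4·0.205/(π·0.348²) = 2.155 m/s
Re = VD/ν = 2.155·0.348/4.31×10^-7 = 1.74×10^6 → turbulent
ε/D = 0.070/348 = 2.01×10^-4
Swamee-Jain: f = 0.01441
h_f = f(L/D)V²/(2g) = 0.01441·(96.5/0.348)·2.155²/(2·9.81) = 0.9457 m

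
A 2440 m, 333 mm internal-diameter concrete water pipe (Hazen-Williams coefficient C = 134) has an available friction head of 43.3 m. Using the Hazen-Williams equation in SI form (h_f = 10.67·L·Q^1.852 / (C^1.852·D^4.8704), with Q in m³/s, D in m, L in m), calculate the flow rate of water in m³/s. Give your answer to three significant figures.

Q ≈ 0.235 m³/s

Rearranging: Q = [h_f·C^1.852·D^4.8704 / (10.67·L)]^(1/1.852)
Q = [43.3·134^1.852·0.333^4.8704 / (10.67·2440)]^0.540 = 0.2348 m³/s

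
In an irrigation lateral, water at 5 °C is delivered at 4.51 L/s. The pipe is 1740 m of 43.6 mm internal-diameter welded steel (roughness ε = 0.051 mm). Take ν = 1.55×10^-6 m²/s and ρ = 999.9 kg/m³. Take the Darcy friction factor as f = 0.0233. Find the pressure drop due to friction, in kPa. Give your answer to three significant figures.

V = 4Q/(πD²) = 4·0.00451/(π·0.0436²) = 3.021 m/s
h_f = f(L/D)V²/(2g) = 0.02330·(1740/0.0436)·3.021²/(2·9.81) = 432.5 m
Δp = ρg·h_f = 999.9·9.81·432.5 = 4242 kPa

Δp ≈ 4240 kPa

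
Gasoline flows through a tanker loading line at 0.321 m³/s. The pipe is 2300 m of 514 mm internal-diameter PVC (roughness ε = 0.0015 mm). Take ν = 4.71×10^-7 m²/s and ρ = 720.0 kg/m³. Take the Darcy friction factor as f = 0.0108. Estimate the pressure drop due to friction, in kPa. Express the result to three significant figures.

V = 4Q/(πD²) = 4·0.321/(π·0.514²) = 1.547 m/s
h_f = f(L/D)V²/(2g) = 0.01080·(2300/0.514)·1.547²/(2·9.81) = 5.895 m
Δp = ρg·h_f = 720.0·9.81·5.895 = 41.64 kPa

Δp ≈ 41.6 kPa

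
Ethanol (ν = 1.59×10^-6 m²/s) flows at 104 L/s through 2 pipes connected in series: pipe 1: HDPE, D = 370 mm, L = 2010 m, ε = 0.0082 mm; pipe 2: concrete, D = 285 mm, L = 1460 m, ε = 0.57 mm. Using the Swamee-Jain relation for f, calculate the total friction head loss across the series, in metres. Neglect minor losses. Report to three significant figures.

Pipe 1: V = 0.9673 m/s, Re = 2.25×10^5, ε/D = 2.22×10^-5, f = 0.01540, h_1 = f(L/D)V²/2g = 3.989 m
Pipe 2: V = 1.630 m/s, Re = 2.92×10^5, ε/D = 0.00200, f = 0.02419, h_2 = f(L/D)V²/2g = 16.79 m
Series → Q common, losses add: H = Σh = 20.77 m

H ≈ 20.8 m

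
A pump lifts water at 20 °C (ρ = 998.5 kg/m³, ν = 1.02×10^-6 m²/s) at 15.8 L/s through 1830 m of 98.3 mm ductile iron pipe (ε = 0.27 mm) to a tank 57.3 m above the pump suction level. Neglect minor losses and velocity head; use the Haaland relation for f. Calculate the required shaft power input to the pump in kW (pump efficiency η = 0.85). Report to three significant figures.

P_shaft ≈ 30.1 kW

V = 4Q/(πD²) = 2.082 m/s; Re = 2.01×10^5; ε/D = 0.00275; f = 0.02621
h_f = f(L/D)V²/2g = 107.8 m
Total head H = z + h_f = 57.3 + 107.8 = 165.1 m
P_hyd = ρgQH = 998.5·9.81·0.0158·165.1 = 25.55 kW
P_shaft = P_hyd/η = 25.55/0.85 = 30.06 kW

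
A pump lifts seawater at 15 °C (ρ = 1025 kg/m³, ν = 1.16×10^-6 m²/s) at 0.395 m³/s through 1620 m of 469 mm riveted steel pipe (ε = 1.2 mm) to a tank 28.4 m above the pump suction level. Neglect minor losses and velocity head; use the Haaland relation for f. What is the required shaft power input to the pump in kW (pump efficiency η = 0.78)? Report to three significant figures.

V = 4Q/(πD²) = 2.286 m/s; Re = 9.24×10^5; ε/D = 0.00256; f = 0.02523
h_f = f(L/D)V²/2g = 23.22 m
Total head H = z + h_f = 28.4 + 23.22 = 51.62 m
P_hyd = ρgQH = 1025·9.81·0.395·51.62 = 205.0 kW
P_shaft = P_hyd/η = 205.0/0.78 = 262.9 kW

P_shaft ≈ 263 kW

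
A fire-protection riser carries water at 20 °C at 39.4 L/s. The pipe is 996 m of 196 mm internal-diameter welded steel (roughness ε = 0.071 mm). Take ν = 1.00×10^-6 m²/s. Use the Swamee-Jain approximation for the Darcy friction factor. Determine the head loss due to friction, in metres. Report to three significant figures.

V = 4Q/(πD²) = 4·0.0394/(π·0.196²) = 1.306 m/s
Re = VD/ν = 1.306·0.196/1.00×10^-6 = 2.56×10^5 → turbulent
ε/D = 0.071/196 = 3.62×10^-4
Swamee-Jain: f = 0.01773
h_f = f(L/D)V²/(2g) = 0.01773·(996/0.196)·1.306²/(2·9.81) = 7.831 m

h_f ≈ 7.83 m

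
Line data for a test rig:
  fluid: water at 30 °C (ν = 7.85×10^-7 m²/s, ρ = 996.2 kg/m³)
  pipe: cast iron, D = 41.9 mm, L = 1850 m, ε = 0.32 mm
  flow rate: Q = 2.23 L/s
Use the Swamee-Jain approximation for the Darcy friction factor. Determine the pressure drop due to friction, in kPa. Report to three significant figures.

V = 4Q/(πD²) = 4·0.00223/(π·0.0419²) = 1.617 m/s
Re = VD/ν = 1.617·0.0419/7.85×10^-7 = 8.63×10^4 → turbulent
ε/D = 0.32/41.9 = 0.00764
Swamee-Jain: f = 0.03577
h_f = f(L/D)V²/(2g) = 0.03577·(1850/0.0419)·1.617²/(2·9.81) = 210.5 m
Δp = ρg·h_f = 996.2·9.81·210.5 = 2058 kPa

Δp ≈ 2060 kPa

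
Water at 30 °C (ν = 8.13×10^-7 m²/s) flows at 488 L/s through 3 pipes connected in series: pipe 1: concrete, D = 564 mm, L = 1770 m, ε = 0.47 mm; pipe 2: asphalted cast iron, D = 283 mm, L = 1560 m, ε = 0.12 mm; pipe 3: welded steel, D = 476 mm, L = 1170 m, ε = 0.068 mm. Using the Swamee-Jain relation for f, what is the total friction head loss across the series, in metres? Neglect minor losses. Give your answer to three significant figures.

Pipe 1: V = 1.953 m/s, Re = 1.36×10^6, ε/D = 8.33×10^-4, f = 0.01913, h_1 = f(L/D)V²/2g = 11.67 m
Pipe 2: V = 7.758 m/s, Re = 2.70×10^6, ε/D = 4.24×10^-4, f = 0.01638, h_2 = f(L/D)V²/2g = 277.0 m
Pipe 3: V = 2.742 m/s, Re = 1.61×10^6, ε/D = 1.43×10^-4, f = 0.01370, h_3 = f(L/D)V²/2g = 12.91 m
Series → Q common, losses add: H = Σh = 301.6 m

H ≈ 302 m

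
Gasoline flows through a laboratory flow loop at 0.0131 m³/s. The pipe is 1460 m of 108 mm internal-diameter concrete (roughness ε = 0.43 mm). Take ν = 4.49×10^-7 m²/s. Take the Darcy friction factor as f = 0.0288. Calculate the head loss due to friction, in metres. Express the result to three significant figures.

V = 4Q/(πD²) = 4·0.0131/(π·0.108²) = 1.430 m/s
h_f = f(L/D)V²/(2g) = 0.02880·(1460/0.108)·1.430²/(2·9.81) = 40.58 m

h_f ≈ 40.6 m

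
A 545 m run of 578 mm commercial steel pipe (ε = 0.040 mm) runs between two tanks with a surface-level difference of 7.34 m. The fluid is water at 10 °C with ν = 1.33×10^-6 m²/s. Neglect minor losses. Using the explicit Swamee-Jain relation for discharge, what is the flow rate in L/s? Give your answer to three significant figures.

Q ≈ 918 L/s

Swamee-Jain (Type II): Q = -0.965·√(gD⁵h_f/L)·ln[ε/(3.7D) + √(3.17ν²L/(gD³h_f))]
√(gD⁵h_f/L) = √(9.81·0.578⁵·7.34/545) = 0.09232
ε/(3.7D) = 1.87×10^-5; √(3.17ν²L/(gD³h_f)) = 1.48×10^-5
Q = -0.965·0.09232·ln(3.353×10^-5) = 0.9179 m³/s
Check: V = 3.50 m/s, Re = 1.52×10^6, f = 0.01255, h_f = 7.38 m ≈ 7.34 m ✓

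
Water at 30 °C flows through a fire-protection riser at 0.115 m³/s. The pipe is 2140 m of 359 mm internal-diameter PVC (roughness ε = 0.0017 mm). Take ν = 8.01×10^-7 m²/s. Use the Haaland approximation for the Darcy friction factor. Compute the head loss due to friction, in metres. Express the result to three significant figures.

h_f ≈ 5.13 m

V = 4Q/(πD²) = 4·0.115/(π·0.359²) = 1.136 m/s
Re = VD/ν = 1.136·0.359/8.01×10^-7 = 5.09×10^5 → turbulent
ε/D = 0.0017/359 = 4.74×10^-6
Haaland: f = 0.01307
h_f = f(L/D)V²/(2g) = 0.01307·(2140/0.359)·1.136²/(2·9.81) = 5.127 m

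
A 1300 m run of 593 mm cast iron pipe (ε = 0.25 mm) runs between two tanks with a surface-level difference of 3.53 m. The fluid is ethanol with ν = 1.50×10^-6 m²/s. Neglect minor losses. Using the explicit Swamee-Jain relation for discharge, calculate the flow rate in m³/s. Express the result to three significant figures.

Swamee-Jain (Type II): Q = -0.965·√(gD⁵h_f/L)·ln[ε/(3.7D) + √(3.17ν²L/(gD³h_f))]
√(gD⁵h_f/L) = √(9.81·0.593⁵·3.53/1300) = 0.04420
ε/(3.7D) = 1.14×10^-4; √(3.17ν²L/(gD³h_f)) = 3.58×10^-5
Q = -0.965·0.04420·ln(1.498×10^-4) = 0.3756 m³/s
Check: V = 1.36 m/s, Re = 5.38×10^5, f = 0.01720, h_f = 3.55 m ≈ 3.53 m ✓

Q ≈ 0.376 m³/s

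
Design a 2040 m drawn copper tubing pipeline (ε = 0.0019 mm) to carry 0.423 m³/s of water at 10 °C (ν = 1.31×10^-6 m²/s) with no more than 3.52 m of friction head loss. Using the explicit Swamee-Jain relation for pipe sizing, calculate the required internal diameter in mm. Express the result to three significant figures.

Swamee-Jain (Type III): D = 0.66·[ε^1.25·(LQ²/(gh_f))^4.75 + ν·Q^9.4·(L/(gh_f))^5.2]^0.04
LQ²/(gh_f) = 10.57; L/(gh_f) = 59.08
Term 1 = ε^1.25·(…)^4.75 = 0.00516; Term 2 = ν·Q^9.4·(…)^5.2 = 0.655
D = 0.66·(0.00516 + 0.655)^0.04 = 0.6491 m = 649 mm
Check: V = 1.28 m/s, Re = 6.33×10^5, f = 0.01261, h_f = 3.30 m ≈ 3.52 m ✓

D ≈ 649 mm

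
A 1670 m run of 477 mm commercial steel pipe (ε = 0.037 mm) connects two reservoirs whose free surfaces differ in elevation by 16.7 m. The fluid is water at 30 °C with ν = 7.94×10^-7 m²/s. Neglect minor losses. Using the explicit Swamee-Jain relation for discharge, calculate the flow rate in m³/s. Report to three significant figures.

Swamee-Jain (Type II): Q = -0.965·√(gD⁵h_f/L)·ln[ε/(3.7D) + √(3.17ν²L/(gD³h_f))]
√(gD⁵h_f/L) = √(9.81·0.477⁵·16.7/1670) = 0.04922
ε/(3.7D) = 2.10×10^-5; √(3.17ν²L/(gD³h_f)) = 1.37×10^-5
Q = -0.965·0.04922·ln(3.466×10^-5) = 0.4878 m³/s
Check: V = 2.73 m/s, Re = 1.64×10^6, f = 0.01263, h_f = 16.8 m ≈ 16.7 m ✓

Q ≈ 0.488 m³/s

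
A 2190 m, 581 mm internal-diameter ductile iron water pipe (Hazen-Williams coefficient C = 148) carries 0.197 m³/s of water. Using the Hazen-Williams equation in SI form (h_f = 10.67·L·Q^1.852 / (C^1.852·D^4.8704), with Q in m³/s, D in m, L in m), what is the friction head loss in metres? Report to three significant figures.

h_f = 10.67·2190·0.197^1.852 / (148^1.852·0.581^4.8704) = 1.553 m

h_f ≈ 1.55 m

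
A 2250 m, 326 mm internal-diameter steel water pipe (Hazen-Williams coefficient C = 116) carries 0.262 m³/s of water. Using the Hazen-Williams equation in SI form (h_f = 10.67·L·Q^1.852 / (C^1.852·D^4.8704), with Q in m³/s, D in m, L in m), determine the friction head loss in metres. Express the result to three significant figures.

h_f = 10.67·2250·0.262^1.852 / (116^1.852·0.326^4.8704) = 70.87 m

h_f ≈ 70.9 m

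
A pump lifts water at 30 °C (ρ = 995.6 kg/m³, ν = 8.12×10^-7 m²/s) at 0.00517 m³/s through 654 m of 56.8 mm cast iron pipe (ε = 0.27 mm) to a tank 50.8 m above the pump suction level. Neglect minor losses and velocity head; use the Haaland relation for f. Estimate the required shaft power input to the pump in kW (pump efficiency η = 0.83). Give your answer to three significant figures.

V = 4Q/(πD²) = 2.040 m/s; Re = 1.43×10^5; ε/D = 0.00475; f = 0.03059
h_f = f(L/D)V²/2g = 74.73 m
Total head H = z + h_f = 50.8 + 74.73 = 125.5 m
P_hyd = ρgQH = 995.6·9.81·0.00517·125.5 = 6.339 kW
P_shaft = P_hyd/η = 6.339/0.83 = 7.637 kW

P_shaft ≈ 7.64 kW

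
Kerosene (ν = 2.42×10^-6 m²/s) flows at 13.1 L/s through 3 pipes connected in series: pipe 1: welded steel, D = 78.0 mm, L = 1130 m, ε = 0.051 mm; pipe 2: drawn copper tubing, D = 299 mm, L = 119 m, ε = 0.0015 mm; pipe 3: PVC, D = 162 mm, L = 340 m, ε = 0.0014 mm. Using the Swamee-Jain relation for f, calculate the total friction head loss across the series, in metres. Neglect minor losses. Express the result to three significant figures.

Pipe 1: V = 2.742 m/s, Re = 8.84×10^4, ε/D = 6.54×10^-4, f = 0.02137, h_1 = f(L/D)V²/2g = 118.6 m
Pipe 2: V = 0.1866 m/s, Re = 2.31×10^4, ε/D = 5.02×10^-6, f = 0.02493, h_2 = f(L/D)V²/2g = 0.01760 m
Pipe 3: V = 0.6356 m/s, Re = 4.25×10^4, ε/D = 8.64×10^-6, f = 0.02157, h_3 = f(L/D)V²/2g = 0.9320 m
Series → Q common, losses add: H = Σh = 119.5 m

H ≈ 120 m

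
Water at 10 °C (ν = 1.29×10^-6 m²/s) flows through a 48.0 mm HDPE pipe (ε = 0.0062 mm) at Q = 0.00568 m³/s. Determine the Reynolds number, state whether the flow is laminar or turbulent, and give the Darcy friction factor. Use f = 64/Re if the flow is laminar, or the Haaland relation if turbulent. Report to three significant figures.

V = 4Q/(πD²) = 3.139 m/s
Re = VD/ν = 3.139·0.0480/1.29×10^-6 = 1.17×10^5
Re > 4000 → turbulent; ε/D = 1.29×10^-4
Haaland: f = 0.01790

Re ≈ 1.17×10^5; turbulent; f ≈ 0.0179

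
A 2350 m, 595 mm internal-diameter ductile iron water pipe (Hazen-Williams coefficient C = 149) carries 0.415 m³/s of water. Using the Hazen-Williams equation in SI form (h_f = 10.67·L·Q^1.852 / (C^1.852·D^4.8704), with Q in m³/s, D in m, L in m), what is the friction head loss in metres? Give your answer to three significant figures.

h_f ≈ 5.83 m

h_f = 10.67·2350·0.415^1.852 / (149^1.852·0.595^4.8704) = 5.825 m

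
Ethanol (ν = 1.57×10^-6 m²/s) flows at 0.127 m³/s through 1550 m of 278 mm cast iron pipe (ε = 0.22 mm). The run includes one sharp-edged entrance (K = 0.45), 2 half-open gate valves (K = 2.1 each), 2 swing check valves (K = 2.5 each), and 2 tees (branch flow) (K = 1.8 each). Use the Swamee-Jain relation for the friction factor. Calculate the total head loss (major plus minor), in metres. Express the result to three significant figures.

V = 4Q/(πD²) = 2.092 m/s; V²/2g = 0.2231 m
Re = 3.70×10^5, ε/D = 7.91×10^-4 → f = 0.01963 (Swamee-Jain)
Major: h_f = f(L/D)·V²/2g = 0.01963·5576·0.2231 = 24.42 m
Minor: ΣK = 13.2; h_m = ΣK·V²/2g = 2.956 m
Total H_L = 24.42 + 2.956 = 27.37 m

H_L ≈ 27.4 m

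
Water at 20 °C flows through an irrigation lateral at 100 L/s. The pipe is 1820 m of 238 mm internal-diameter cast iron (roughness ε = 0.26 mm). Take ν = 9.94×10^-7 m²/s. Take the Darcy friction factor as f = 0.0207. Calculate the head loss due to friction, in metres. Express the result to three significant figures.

h_f ≈ 40.8 m

V = 4Q/(πD²) = 4·0.100/(π·0.238²) = 2.248 m/s
h_f = f(L/D)V²/(2g) = 0.02070·(1820/0.238)·2.248²/(2·9.81) = 40.76 m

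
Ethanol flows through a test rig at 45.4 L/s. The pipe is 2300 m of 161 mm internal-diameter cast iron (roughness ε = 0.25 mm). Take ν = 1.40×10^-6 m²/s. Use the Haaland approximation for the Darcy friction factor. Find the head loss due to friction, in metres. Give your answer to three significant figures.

h_f ≈ 82.2 m

V = 4Q/(πD²) = 4·0.0454/(π·0.161²) = 2.230 m/s
Re = VD/ν = 2.230·0.161/1.40×10^-6 = 2.56×10^5 → turbulent
ε/D = 0.25/161 = 0.00155
Haaland: f = 0.02270
h_f = f(L/D)V²/(2g) = 0.02270·(2300/0.161)·2.230²/(2·9.81) = 82.19 m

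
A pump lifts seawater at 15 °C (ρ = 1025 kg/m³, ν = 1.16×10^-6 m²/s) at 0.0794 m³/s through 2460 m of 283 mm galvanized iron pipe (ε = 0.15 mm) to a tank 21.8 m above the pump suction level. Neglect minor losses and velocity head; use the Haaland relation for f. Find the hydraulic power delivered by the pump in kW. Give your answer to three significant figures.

V = 4Q/(πD²) = 1.262 m/s; Re = 3.08×10^5; ε/D = 5.30×10^-4; f = 0.01822
h_f = f(L/D)V²/2g = 12.86 m
Total head H = z + h_f = 21.8 + 12.86 = 34.66 m
P_hyd = ρgQH = 1025·9.81·0.0794·34.66 = 27.67 kW

P_hyd ≈ 27.7 kW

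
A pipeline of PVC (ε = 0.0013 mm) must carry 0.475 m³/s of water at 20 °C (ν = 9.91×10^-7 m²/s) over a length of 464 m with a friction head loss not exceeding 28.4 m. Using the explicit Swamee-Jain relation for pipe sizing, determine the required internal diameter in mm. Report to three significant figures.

D ≈ 319 mm

Swamee-Jain (Type III): D = 0.66·[ε^1.25·(LQ²/(gh_f))^4.75 + ν·Q^9.4·(L/(gh_f))^5.2]^0.04
LQ²/(gh_f) = 0.3758; L/(gh_f) = 1.665
Term 1 = ε^1.25·(…)^4.75 = 4.20×10^-10; Term 2 = ν·Q^9.4·(…)^5.2 = 1.29×10^-8
D = 0.66·(4.20×10^-10 + 1.29×10^-8)^0.04 = 0.3195 m = 319 mm
Check: V = 5.92 m/s, Re = 1.91×10^6, f = 0.01059, h_f = 27.5 m ≈ 28.4 m ✓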